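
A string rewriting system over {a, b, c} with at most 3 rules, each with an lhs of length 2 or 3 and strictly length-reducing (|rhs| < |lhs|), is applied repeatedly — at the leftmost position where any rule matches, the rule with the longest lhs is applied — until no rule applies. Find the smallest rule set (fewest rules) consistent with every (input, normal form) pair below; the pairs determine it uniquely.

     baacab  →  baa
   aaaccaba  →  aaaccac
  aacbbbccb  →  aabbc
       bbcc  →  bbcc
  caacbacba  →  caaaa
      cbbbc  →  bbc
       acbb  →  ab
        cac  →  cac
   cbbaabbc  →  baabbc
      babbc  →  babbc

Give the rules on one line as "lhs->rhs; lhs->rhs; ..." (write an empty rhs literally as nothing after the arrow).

aba->ac; aca->ac; cb->

  | baacab => baacb => baa
  | aaaccaba => aaaccac
  | aacbbbccb => aabbccb => aabbc
  | bbcc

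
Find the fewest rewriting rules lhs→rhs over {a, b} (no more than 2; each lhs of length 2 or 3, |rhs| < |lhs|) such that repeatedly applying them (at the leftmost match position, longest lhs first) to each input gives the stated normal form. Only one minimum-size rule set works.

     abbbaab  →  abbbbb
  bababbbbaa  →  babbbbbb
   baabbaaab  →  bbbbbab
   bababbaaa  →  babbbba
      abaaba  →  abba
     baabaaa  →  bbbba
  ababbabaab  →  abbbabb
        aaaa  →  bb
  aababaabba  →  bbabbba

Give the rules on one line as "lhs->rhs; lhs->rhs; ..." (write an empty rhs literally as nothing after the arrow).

aa->b; aba->ab

  | abbbaab => abbbbb
  | bababbbbaa => babbbbbaa => babbbbbb
  | baabbaaab => bbbbaaab => bbbbbab
  | bababbaaa => babbbaaa => babbbba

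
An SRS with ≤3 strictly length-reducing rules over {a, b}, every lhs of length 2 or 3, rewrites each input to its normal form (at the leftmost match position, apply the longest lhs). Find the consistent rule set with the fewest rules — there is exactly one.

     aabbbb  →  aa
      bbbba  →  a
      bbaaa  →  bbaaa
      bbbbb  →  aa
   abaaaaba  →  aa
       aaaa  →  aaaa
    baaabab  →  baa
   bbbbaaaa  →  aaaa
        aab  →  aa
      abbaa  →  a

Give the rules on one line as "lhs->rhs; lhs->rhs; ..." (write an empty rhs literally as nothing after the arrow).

  | aabbbb => aabbb => aabb => aab => aa
  | bbbba => aaba => a
  | bbaaa
  | bbbbb => aabb => aab => aa

ab->a; aba->; bbb->aa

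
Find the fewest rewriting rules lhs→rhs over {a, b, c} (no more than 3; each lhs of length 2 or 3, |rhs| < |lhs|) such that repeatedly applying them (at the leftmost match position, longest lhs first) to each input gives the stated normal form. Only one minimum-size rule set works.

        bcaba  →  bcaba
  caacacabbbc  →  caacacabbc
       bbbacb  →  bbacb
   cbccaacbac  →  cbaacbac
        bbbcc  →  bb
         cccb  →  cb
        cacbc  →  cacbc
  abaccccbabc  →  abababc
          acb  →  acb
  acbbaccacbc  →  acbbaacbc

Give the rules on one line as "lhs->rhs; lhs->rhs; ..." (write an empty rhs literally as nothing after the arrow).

bbb->bb; cc->

  | bcaba
  | caacacabbbc => caacacabbc
  | bbbacb => bbacb
  | cbccaacbac => cbaacbac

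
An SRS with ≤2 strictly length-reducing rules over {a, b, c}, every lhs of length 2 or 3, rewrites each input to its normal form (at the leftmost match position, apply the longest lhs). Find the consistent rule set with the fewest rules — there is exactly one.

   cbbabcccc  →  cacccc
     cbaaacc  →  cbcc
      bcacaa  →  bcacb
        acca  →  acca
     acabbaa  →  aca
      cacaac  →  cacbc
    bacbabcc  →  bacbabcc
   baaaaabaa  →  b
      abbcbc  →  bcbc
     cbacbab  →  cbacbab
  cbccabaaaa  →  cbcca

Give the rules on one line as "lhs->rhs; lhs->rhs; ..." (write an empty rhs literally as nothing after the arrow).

aa->b; bb->a

  | cbbabcccc => caabcccc => cbbcccc => cacccc
  | cbaaacc => cbbacc => caacc => cbcc
  | bcacaa => bcacb
  | acca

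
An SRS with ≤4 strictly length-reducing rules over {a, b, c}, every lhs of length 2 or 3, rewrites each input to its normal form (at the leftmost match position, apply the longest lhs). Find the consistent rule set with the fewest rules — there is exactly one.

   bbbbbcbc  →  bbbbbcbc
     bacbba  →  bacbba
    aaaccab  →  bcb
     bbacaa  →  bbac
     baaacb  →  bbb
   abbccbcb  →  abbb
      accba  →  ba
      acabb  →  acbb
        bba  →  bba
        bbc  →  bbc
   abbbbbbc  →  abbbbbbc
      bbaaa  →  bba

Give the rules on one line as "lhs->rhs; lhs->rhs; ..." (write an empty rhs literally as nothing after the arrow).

  | bbbbbcbc
  | bacbba
  | aaaccab => aaccab => bcab => bcb
  | bbacaa => bbaca => bbac

aa->a; aac->b; ca->c; ccb->ac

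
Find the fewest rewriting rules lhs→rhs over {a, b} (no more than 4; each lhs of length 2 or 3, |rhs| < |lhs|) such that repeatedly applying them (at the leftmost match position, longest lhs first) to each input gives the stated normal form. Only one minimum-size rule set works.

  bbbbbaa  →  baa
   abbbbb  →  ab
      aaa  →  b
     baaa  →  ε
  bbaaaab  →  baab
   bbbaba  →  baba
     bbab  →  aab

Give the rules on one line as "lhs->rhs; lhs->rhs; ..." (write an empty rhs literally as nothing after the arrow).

  | bbbbbaa => bbbaa => baa
  | abbbbb => abbb => ab
  | aaa => b
  | baaa => bb => ε

aaa->b; bb->; bba->aa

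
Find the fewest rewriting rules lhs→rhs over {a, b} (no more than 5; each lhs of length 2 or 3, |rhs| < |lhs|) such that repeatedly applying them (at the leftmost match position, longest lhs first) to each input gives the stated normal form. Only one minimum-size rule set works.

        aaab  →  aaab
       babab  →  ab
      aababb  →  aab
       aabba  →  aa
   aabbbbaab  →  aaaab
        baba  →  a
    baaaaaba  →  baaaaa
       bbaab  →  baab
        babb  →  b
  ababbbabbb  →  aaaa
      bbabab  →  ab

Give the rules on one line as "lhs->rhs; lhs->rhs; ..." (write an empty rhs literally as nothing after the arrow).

aba->a; bab->; bb->b; bbb->a

  | aaab
  | babab => ab
  | aababb => aabb => aab
  | aabba => aaba => aa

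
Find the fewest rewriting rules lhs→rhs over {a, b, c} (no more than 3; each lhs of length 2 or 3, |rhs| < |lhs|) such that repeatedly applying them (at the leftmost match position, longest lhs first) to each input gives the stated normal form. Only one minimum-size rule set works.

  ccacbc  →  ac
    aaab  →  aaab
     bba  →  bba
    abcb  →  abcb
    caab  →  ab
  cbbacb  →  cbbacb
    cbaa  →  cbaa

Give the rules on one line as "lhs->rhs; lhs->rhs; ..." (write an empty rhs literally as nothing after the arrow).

ca->; ccb->a

  | ccacbc => ccbc => ac
  | aaab
  | bba
  | abcb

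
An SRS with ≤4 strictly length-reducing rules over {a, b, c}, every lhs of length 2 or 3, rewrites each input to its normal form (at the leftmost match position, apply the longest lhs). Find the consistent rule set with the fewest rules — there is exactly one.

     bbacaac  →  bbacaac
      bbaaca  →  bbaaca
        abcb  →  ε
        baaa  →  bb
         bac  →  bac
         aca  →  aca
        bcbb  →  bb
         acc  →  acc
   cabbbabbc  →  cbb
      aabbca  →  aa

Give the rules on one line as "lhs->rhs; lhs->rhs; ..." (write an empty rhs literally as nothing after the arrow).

  | bbacaac
  | bbaaca
  | abcb => ab => ε
  | baaa => bb

aaa->b; ab->; abc->a; bc->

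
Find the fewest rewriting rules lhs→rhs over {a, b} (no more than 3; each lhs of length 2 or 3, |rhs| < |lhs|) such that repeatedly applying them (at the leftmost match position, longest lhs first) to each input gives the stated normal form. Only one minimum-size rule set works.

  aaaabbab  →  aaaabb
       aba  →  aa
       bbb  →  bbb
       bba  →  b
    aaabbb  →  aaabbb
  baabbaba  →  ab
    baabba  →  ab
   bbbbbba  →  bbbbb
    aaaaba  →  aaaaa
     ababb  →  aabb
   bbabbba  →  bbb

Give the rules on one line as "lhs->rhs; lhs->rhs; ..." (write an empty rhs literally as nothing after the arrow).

  | aaaabbab => aaaabb
  | aba => aa
  | bbb
  | bba => b

aba->aa; ba->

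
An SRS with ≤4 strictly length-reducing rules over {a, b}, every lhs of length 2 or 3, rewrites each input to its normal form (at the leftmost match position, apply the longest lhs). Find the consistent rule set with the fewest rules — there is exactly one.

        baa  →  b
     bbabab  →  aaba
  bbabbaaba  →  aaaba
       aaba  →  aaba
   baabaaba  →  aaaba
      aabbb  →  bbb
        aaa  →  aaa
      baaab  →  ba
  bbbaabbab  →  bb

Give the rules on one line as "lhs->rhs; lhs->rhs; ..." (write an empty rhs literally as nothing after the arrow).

abb->bb; baa->b; bab->ba; bba->aa

  | baa => b
  | bbabab => aabab => aaba
  | bbabbaaba => aabbaaba => abbaaba => bbaaba => aaaba
  | aaba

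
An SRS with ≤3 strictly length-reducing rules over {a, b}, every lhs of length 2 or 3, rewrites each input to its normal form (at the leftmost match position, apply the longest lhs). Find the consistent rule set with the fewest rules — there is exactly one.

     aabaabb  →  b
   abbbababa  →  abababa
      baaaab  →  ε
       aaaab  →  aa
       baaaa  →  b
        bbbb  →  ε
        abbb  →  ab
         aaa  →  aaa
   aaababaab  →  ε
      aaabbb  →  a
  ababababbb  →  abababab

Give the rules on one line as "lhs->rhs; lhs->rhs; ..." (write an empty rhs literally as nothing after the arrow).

  | aabaabb => aabb => b
  | abbbababa => abababa
  | baaaab => baab => bb => ε
  | aaaab => aa

aab->; baa->b; bb->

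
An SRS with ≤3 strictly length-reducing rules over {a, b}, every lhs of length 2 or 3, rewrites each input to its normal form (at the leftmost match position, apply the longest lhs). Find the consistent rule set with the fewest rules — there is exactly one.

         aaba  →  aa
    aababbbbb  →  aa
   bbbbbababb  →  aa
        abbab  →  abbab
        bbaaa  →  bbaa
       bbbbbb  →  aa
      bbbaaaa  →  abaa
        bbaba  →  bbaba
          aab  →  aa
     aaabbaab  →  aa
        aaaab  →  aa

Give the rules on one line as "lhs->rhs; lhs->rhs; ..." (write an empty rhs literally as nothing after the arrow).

aaa->aa; aab->aa; bbb->ab

  | aaba => aaa => aa
  | aababbbbb => aaabbbbb => aabbbbb => aabbbb => aabbb => aabb => aab => aa
  | bbbbbababb => abbbababb => aabababb => aaababb => aababb => aaabb => aabb => aab => aa
  | abbab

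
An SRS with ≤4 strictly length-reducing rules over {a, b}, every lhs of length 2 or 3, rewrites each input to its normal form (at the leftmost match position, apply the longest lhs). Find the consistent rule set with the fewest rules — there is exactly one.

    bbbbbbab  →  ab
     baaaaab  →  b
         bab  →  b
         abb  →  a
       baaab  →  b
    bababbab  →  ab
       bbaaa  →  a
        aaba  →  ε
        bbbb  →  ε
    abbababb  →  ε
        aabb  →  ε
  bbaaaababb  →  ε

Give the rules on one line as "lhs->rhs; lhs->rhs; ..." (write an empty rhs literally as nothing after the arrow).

  | bbbbbbab => bbbbab => bbab => ab
  | baaaaab => aaaab => aab => b
  | bab => b
  | abb => a

aa->; ba->; bb->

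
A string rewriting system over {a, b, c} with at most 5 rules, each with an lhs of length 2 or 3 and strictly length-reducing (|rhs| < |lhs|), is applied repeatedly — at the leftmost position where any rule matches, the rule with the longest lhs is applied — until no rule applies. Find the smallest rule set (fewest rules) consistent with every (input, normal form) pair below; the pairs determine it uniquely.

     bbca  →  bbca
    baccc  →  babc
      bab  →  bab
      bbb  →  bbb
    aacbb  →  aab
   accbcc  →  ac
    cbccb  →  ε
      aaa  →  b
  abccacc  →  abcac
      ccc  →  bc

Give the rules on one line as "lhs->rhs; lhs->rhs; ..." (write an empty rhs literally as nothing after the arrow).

aaa->b; cb->; cc->c; ccc->bc

  | bbca
  | baccc => babc
  | bab
  | bbb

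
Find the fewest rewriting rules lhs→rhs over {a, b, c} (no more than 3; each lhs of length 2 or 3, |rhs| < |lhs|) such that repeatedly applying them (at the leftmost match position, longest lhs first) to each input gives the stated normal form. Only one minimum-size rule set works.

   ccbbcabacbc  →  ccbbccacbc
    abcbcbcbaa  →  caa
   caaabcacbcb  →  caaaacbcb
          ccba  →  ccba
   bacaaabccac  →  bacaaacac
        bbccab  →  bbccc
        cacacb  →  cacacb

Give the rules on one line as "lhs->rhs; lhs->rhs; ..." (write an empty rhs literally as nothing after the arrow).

ab->c; abc->a

  | ccbbcabacbc => ccbbccacbc
  | abcbcbcbaa => abcbcbaa => abcbaa => abaa => caa
  | caaabcacbcb => caaaacbcb
  | ccba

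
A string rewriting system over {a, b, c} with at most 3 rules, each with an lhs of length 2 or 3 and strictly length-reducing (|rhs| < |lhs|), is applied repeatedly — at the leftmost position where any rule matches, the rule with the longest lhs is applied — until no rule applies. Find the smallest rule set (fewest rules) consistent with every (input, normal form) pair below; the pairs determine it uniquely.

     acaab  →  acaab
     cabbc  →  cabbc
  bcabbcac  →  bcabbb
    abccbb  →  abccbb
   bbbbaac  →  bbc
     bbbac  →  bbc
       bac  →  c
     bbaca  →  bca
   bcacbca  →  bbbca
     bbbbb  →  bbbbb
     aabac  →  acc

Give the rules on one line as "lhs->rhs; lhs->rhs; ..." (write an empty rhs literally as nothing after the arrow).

aba->c; ba->; cac->b

  | acaab
  | cabbc
  | bcabbcac => bcabbb
  | abccbb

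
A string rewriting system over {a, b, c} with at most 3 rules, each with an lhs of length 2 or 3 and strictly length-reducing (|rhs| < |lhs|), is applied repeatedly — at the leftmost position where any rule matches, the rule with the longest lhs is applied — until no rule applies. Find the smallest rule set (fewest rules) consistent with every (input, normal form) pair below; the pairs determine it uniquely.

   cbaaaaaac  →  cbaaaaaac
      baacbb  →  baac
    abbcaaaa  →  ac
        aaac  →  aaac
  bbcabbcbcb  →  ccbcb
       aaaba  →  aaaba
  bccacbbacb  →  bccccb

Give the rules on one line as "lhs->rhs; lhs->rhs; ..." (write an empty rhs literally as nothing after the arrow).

bb->; ca->c

  | cbaaaaaac
  | baacbb => baac
  | abbcaaaa => acaaaa => acaaa => acaa => aca => ac
  | aaac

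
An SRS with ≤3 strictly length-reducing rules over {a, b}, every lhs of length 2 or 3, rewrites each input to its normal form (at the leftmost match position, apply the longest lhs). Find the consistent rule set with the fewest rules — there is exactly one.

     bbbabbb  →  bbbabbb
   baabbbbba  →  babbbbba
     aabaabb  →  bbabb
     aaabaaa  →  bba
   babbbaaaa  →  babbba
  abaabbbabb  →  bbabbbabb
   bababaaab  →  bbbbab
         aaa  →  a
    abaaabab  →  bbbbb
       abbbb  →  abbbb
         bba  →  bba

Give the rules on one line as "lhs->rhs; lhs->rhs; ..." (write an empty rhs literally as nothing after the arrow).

aa->a; aba->bb

  | bbbabbb
  | baabbbbba => babbbbba
  | aabaabb => abaabb => bbabb
  | aaabaaa => aabaaa => abaaa => bbaa => bba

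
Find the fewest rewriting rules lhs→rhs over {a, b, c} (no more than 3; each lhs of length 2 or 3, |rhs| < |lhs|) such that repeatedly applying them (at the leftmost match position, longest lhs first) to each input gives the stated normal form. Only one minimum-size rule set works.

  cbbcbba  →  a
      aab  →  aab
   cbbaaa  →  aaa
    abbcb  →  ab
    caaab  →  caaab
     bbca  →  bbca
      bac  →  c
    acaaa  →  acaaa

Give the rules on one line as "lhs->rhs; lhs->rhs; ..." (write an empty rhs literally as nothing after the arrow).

  | cbbcbba => abcbba => ababa => aba => a
  | aab
  | cbbaaa => abaaa => aaa
  | abbcb => abba => ab

ba->; cb->a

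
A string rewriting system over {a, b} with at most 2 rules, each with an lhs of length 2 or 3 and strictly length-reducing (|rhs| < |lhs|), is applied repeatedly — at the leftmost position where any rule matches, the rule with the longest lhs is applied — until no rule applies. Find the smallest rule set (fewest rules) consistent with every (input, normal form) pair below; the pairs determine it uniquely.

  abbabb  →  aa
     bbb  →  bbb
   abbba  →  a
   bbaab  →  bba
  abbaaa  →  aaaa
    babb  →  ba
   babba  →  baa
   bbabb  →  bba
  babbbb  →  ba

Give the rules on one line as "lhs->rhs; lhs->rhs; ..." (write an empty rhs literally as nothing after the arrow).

  | abbabb => aabb => aa
  | bbb
  | abbba => aba => a
  | bbaab => bba

ab->; abb->a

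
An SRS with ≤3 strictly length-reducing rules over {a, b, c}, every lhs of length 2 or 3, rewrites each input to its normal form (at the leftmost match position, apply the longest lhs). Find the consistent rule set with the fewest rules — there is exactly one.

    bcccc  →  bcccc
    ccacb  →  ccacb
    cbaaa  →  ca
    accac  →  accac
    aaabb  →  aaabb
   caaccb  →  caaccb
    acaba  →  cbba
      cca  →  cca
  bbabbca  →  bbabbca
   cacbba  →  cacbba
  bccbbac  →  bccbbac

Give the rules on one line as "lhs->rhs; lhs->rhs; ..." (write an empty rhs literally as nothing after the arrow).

  | bcccc
  | ccacb
  | cbaaa => ca
  | accac

aca->cb; baa->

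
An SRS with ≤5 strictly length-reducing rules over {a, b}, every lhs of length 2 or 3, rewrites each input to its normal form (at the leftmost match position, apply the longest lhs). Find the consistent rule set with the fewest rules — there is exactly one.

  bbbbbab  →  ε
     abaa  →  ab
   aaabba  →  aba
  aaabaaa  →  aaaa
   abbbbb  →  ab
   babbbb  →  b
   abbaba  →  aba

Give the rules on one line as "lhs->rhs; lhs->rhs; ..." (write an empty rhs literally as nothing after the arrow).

aab->; baa->b; bab->; bbb->b

  | bbbbbab => bbbab => bab => ε
  | abaa => ab
  | aaabba => aba
  | aaabaaa => aaaa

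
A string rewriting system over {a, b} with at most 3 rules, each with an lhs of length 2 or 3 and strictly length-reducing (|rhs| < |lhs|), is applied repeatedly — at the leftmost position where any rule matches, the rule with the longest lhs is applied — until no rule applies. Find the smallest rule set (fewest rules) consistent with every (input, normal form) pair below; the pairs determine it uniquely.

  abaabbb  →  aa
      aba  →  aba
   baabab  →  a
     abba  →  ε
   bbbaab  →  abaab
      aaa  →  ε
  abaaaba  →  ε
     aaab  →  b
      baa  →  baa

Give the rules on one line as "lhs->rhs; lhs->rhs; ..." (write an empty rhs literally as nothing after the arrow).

aaa->; bab->ab; bb->a

  | abaabbb => abaaab => abb => aa
  | aba
  | baabab => baaab => bb => a
  | abba => aaa => ε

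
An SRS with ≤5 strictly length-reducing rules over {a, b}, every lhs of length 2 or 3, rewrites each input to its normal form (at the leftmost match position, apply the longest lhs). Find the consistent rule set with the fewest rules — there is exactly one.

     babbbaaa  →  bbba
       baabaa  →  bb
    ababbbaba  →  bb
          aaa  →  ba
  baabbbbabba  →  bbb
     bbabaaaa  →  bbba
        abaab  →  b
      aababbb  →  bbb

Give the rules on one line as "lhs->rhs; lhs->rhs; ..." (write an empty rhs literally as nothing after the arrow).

aa->b; aab->; ab->b; bab->a

  | babbbaaa => abbaaa => bbaaa => bbba
  | baabaa => baa => bb
  | ababbbaba => babbbaba => abbaba => bbaba => baa => bb
  | aaa => ba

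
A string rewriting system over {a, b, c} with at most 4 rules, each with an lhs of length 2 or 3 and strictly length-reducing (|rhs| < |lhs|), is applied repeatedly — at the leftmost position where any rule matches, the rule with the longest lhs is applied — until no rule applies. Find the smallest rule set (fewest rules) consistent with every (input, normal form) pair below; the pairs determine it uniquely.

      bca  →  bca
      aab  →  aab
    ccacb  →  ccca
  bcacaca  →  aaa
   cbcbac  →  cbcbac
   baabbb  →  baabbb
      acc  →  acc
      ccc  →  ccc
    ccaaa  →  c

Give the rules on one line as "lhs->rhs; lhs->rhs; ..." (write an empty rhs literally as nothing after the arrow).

aca->; acb->ca; bcc->aa; caa->ac

  | bca
  | aab
  | ccacb => ccca
  | bcacaca => bcca => aaa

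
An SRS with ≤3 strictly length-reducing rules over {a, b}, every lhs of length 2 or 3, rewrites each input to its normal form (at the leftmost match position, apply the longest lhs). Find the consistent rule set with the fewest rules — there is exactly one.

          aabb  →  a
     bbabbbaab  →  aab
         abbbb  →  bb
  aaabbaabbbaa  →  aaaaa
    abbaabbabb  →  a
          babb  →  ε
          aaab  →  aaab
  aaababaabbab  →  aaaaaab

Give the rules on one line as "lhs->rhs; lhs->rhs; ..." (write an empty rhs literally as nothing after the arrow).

  | aabb => a
  | bbabbbaab => babbbaab => abbbaab => baab => aab
  | abbbb => bb
  | aaabbaabbbaa => aaaabbbaa => aaabaa => aaaaa

abb->; ba->a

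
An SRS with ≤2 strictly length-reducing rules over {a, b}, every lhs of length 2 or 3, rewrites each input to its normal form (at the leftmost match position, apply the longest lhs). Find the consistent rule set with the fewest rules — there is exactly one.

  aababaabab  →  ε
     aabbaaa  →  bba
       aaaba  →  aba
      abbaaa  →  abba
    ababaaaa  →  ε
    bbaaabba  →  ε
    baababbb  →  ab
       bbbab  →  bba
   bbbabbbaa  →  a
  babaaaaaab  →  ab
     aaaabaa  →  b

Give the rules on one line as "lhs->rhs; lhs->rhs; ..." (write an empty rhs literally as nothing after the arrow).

aa->; bab->a

  | aababaabab => babaabab => aaabab => abab => aa => ε
  | aabbaaa => bbaaa => bba
  | aaaba => aba
  | abbaaa => abba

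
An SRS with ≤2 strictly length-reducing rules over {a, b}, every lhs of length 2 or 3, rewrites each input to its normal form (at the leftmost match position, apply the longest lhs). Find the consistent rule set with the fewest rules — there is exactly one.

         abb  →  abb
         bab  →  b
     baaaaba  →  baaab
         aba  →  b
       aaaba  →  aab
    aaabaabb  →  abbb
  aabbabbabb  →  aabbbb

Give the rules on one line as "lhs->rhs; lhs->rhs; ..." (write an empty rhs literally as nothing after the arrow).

aba->b; bab->b

  | abb
  | bab => b
  | baaaaba => baaab
  | aba => b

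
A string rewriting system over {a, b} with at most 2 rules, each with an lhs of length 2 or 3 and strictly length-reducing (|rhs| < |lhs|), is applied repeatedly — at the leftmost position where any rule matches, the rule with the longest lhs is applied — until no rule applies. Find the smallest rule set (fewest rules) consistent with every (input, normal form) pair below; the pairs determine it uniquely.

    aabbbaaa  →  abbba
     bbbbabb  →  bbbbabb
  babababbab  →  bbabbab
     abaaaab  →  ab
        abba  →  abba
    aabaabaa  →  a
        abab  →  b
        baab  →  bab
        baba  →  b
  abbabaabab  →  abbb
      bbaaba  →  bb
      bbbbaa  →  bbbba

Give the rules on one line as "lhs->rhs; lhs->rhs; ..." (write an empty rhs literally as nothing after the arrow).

aa->a; aba->

  | aabbbaaa => abbbaaa => abbbaa => abbba
  | bbbbabb
  | babababbab => bbabbab
  | abaaaab => aaab => aab => ab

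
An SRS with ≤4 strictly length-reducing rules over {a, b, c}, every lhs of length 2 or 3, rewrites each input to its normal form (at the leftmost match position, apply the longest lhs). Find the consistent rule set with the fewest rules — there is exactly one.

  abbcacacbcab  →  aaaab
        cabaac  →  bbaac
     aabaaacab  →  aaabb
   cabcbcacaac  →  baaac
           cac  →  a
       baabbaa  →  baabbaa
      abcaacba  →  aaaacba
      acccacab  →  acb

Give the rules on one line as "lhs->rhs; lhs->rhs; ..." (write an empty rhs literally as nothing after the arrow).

  | abbcacacbcab => abaacacbcab => acacbcab => abcbcab => aabcab => aaaab
  | cabaac => bbaac
  | aabaaacab => aaacab => aaabb
  | cabcbcacaac => bbcbcacaac => babcacaac => baaacaac => baaac

aba->; bc->a; ca->b; caa->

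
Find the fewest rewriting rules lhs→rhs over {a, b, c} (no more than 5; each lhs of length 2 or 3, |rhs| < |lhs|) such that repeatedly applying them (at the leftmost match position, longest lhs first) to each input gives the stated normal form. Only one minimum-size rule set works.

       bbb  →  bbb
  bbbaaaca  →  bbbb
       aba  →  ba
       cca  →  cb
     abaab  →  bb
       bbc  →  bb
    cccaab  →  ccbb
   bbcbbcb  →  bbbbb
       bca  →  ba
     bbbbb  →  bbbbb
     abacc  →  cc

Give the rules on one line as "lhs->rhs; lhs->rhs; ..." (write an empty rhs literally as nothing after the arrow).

ab->b; bac->c; bc->b; ca->b

  | bbb
  | bbbaaaca => bbbaaab => bbbaab => bbbab => bbbb
  | aba => ba
  | cca => cb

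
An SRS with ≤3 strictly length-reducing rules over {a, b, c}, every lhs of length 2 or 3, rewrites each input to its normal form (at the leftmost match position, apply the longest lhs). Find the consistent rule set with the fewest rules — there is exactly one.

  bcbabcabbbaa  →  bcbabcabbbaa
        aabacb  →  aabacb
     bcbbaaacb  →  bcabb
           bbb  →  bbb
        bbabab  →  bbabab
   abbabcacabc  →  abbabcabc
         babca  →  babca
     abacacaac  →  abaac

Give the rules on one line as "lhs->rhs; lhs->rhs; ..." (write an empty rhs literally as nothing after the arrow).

  | bcbabcabbbaa
  | aabacb
  | bcbbaaacb => bcbbcb => bcabb
  | bbb

aaa->; aca->a; bbc->ab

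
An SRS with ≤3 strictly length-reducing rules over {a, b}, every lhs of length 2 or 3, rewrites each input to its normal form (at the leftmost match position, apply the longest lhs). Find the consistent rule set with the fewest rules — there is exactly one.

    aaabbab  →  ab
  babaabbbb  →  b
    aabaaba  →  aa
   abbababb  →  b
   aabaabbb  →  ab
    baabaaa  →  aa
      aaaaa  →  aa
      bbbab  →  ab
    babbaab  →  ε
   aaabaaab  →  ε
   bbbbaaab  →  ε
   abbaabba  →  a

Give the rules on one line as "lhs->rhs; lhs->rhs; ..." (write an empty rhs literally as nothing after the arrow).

  | aaabbab => bbbab => bab => ab
  | babaabbbb => abaabbbb => aaabbbb => bbbbb => bbb => b
  | aabaaba => aaaaba => baba => aba => aa
  | abbababb => aababb => aaabb => bbb => b

aaa->b; ba->a; bb->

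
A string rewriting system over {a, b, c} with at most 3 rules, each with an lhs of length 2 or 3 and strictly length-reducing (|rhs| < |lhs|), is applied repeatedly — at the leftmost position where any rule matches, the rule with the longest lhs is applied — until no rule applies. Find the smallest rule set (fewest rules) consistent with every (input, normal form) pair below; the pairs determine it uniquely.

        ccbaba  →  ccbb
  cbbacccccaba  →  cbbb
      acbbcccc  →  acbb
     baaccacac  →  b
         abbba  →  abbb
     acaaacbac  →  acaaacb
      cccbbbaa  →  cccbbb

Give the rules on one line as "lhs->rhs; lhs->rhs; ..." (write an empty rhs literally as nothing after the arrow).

ba->b; bc->b

  | ccbaba => ccbba => ccbb
  | cbbacccccaba => cbbcccccaba => cbbccccaba => cbbcccaba => cbbccaba => cbbcaba => cbbaba => cbbba => cbbb
  | acbbcccc => acbbccc => acbbcc => acbbc => acbb
  | baaccacac => baccacac => bccacac => bcacac => bacac => bcac => bac => bc => b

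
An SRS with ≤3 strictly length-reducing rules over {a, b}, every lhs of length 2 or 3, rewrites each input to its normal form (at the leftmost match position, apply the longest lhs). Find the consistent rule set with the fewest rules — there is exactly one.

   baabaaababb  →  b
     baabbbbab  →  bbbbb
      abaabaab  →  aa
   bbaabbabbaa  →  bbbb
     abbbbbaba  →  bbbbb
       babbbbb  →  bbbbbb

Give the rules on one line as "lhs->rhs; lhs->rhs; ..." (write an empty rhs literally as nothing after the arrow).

ab->; ba->b; baa->

  | baabaaababb => baaababb => ababb => abb => b
  | baabbbbab => bbbbab => bbbbb
  | abaabaab => aabaab => aaab => aa
  | bbaabbabbaa => bbbabbaa => bbbbbaa => bbbb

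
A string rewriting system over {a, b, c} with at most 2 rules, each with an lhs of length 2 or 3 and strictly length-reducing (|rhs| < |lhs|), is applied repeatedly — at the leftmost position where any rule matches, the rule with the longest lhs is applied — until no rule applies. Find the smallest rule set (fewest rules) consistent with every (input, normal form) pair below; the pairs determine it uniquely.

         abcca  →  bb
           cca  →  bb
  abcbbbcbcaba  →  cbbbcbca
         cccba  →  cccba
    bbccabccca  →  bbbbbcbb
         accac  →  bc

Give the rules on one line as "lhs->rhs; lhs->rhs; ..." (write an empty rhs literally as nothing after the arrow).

  | abcca => cca => bb
  | cca => bb
  | abcbbbcbcaba => cbbbcbcaba => cbbbcbca
  | cccba

ab->; cca->bb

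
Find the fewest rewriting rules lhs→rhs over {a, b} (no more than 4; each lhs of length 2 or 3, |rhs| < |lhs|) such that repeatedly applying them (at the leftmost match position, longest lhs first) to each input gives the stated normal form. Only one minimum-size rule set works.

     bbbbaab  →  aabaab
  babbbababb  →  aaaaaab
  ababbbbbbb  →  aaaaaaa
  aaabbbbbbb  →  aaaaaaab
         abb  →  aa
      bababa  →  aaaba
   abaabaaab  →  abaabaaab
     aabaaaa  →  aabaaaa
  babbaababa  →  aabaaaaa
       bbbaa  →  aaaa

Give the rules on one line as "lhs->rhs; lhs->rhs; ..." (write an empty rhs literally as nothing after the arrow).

bab->aa; bb->a; bbb->aa

  | bbbbaab => aabaab
  | babbbababb => aabbababb => aaaababb => aaaaaab
  | ababbbbbbb => aaabbbbbb => aaaaabbb => aaaaaaa
  | aaabbbbbbb => aaaaabbbb => aaaaaaab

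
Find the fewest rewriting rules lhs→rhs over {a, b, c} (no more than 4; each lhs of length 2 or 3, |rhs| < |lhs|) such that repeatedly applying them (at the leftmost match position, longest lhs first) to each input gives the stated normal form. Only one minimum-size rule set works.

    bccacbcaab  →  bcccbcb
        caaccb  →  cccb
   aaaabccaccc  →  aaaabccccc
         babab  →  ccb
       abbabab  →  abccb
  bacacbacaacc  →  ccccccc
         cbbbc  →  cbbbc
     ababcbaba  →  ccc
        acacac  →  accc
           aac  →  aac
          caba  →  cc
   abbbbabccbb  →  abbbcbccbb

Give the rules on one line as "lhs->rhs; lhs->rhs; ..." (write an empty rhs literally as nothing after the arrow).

acb->; ba->c; ca->c

  | bccacbcaab => bcccbcaab => bcccbcab => bcccbcb
  | caaccb => caccb => cccb
  | aaaabccaccc => aaaabccccc
  | babab => cbab => ccb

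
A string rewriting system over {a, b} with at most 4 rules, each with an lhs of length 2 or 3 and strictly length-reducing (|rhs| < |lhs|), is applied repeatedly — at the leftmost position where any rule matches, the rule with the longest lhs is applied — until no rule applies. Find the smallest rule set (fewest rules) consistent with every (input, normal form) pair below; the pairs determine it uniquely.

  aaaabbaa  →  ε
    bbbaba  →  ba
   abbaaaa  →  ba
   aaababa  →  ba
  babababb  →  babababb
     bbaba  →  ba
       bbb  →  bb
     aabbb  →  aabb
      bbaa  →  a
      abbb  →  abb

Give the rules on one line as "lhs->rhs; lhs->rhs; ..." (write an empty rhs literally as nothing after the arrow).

  | aaaabbaa => babbaa => baa => ε
  | bbbaba => bbaba => ba
  | abbaaaa => aaaa => ba
  | aaababa => bbaba => ba

aaa->b; baa->; bba->; bbb->bb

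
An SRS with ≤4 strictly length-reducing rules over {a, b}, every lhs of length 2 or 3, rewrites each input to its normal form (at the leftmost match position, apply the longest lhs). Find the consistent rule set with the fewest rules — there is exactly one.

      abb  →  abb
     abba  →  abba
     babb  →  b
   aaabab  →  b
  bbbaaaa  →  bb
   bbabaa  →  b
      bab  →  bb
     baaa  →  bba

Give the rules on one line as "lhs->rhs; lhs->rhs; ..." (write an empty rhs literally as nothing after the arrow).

aa->; aaa->ba; bab->bb; bbb->b

  | abb
  | abba
  | babb => bbb => b
  | aaabab => babab => bbab => bbb => b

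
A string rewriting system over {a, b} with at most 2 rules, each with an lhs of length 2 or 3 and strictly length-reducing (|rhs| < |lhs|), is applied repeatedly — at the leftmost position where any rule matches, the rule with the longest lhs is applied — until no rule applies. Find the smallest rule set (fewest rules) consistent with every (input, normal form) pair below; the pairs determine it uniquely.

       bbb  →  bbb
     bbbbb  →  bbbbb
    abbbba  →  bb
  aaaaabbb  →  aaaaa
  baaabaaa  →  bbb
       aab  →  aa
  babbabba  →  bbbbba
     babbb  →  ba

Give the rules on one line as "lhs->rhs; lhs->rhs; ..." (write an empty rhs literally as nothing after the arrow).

ab->a; aba->bb

  | bbb
  | bbbbb
  | abbbba => abbba => abba => aba => bb
  | aaaaabbb => aaaaabb => aaaaab => aaaaa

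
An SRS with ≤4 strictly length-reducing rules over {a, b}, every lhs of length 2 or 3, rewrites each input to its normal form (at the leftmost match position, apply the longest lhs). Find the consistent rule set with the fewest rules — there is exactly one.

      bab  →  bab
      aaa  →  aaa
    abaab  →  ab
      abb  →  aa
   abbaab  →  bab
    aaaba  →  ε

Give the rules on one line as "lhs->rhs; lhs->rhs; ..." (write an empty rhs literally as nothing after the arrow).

  | bab
  | aaa
  | abaab => ab
  | abb => aa

aab->b; aba->; bb->a; bba->ab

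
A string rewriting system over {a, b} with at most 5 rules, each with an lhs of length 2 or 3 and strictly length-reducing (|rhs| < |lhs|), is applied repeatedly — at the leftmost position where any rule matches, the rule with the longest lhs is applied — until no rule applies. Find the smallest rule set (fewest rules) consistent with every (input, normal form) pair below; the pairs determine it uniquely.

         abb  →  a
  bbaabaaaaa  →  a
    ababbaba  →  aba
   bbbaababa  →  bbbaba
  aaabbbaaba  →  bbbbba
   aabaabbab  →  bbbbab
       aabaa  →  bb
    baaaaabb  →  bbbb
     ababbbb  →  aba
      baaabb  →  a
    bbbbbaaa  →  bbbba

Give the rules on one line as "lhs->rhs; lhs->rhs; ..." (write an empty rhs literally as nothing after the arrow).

  | abb => a
  | bbaabaaaaa => bbaaaaa => baaa => a
  | ababbaba => abaaba => aba
  | bbbaababa => bbbaba

aaa->bb; aab->a; abb->a; baa->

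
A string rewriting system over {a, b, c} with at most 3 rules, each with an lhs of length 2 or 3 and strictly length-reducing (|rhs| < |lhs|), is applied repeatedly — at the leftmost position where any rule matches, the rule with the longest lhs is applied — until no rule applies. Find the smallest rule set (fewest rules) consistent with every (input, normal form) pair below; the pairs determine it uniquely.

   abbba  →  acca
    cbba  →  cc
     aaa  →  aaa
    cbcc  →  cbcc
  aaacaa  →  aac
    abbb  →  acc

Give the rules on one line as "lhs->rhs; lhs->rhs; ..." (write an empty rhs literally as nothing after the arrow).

aca->bb; bba->c; bbb->cc

  | abbba => acca
  | cbba => cc
  | aaa
  | cbcc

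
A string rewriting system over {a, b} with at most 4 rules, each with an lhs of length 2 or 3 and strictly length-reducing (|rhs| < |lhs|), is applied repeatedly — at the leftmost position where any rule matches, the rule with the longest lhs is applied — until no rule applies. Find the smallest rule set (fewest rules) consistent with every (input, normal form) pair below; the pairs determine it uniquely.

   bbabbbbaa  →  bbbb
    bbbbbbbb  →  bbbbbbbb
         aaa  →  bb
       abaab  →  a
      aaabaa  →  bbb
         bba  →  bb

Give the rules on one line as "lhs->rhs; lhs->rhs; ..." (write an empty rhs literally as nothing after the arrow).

  | bbabbbbaa => bbbbaa => bbbba => bbbb
  | bbbbbbbb
  | aaa => bb
  | abaab => abab => a

aaa->bb; ba->b; bab->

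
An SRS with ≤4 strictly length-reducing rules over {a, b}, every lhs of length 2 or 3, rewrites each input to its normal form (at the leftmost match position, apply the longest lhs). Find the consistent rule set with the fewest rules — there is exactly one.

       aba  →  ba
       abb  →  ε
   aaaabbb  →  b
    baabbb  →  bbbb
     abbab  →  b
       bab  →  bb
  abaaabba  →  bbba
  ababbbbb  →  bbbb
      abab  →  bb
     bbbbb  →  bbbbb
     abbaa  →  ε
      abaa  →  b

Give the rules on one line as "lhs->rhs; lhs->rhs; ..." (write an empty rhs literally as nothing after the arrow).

aa->; aaa->; ab->b; abb->

  | aba => ba
  | abb => ε
  | aaaabbb => abbb => b
  | baabbb => bbbb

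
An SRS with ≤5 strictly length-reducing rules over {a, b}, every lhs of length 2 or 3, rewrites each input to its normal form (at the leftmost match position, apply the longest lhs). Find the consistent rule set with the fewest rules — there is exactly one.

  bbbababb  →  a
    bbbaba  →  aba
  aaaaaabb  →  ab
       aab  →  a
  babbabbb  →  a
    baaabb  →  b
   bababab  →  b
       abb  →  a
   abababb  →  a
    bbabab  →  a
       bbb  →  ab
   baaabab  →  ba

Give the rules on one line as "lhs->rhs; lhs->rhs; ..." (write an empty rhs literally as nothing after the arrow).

aa->a; aab->a; bab->b; bb->a

  | bbbababb => abababb => ababb => abb => aa => a
  | bbbaba => ababa => aba
  | aaaaaabb => aaaaabb => aaaabb => aaabb => aabb => ab
  | aab => a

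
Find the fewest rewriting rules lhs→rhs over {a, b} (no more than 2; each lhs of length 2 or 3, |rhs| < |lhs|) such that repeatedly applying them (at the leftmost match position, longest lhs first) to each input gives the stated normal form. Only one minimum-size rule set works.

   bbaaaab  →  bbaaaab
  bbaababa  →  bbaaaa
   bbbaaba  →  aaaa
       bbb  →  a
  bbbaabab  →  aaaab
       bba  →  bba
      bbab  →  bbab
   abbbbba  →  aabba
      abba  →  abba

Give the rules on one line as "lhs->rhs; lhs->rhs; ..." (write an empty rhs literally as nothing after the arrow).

aba->aa; bbb->a

  | bbaaaab
  | bbaababa => bbaaaba => bbaaaa
  | bbbaaba => aaaba => aaaa
  | bbb => a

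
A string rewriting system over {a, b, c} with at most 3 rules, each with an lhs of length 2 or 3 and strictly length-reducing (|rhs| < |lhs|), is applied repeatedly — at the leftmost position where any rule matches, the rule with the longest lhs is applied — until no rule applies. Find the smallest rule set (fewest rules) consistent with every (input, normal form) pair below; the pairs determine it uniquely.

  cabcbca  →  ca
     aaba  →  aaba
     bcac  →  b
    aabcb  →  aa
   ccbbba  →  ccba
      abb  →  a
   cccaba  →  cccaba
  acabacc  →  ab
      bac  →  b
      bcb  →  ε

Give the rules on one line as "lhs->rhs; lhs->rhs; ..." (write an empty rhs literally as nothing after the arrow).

  | cabcbca => cabbca => caca => ca
  | aaba
  | bcac => bac => b
  | aabcb => aabb => aa

ac->; bb->; bc->b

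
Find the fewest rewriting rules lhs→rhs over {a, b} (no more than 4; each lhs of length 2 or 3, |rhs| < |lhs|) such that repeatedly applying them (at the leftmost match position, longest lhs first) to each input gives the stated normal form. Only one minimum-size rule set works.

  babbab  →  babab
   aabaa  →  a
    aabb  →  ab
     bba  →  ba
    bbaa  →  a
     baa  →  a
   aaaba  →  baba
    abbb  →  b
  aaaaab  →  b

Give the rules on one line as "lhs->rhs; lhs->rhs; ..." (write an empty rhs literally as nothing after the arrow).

aa->b; baa->a; bb->b; bbb->ab

  | babbab => babab
  | aabaa => bbaa => baa => a
  | aabb => bbb => ab
  | bba => ba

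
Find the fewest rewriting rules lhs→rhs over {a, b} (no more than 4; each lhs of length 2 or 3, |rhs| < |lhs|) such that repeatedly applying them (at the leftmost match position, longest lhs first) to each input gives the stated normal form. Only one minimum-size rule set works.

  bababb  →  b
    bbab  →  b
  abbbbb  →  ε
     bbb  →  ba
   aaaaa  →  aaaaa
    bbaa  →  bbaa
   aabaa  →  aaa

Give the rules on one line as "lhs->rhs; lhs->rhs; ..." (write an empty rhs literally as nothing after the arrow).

  | bababb => abb => b
  | bbab => b
  | abbbbb => bbbb => bab => ε
  | bbb => ba

ab->; bab->; bbb->ba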